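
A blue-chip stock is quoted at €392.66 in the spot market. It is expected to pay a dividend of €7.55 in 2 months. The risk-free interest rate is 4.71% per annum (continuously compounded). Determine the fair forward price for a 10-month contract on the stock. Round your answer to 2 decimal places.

PV(dividends) I = 7.55·e^(−0.0471·2/12)
I = 7.4910
F = (S − I)·e^(rT) = (392.66 − 7.4910) · e^(0.0471·10/12)
= 385.1690 · e^0.039250 = 385.1690 × 1.040030 = €400.59

€400.59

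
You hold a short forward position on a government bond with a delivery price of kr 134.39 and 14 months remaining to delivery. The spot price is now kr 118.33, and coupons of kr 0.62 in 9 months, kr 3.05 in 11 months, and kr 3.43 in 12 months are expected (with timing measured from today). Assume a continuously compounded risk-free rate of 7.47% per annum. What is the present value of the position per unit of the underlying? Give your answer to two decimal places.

kr 11.46

PV(remaining coupons) I = 0.62·e^(−0.0747·9/12) + 3.05·e^(−0.0747·11/12) + 3.43·e^(−0.0747·12/12) = 6.6175
Current forward F = (S − I)·e^(rT) = (118.33 − 6.6175)·e^(0.0747·14/12) = 111.7125 × 1.091060 = 121.8850
Value (long) = (F − K)·e^(−rT) = (121.8850 − 134.39) × 0.916540 = -11.4613
Short position value = −(long value) = kr 11.46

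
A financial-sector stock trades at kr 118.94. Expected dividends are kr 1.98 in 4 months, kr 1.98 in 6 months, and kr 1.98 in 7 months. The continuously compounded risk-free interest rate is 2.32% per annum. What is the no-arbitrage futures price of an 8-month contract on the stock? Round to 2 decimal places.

kr 114.83

PV(dividends) I = 1.98·e^(−0.0232·4/12) + 1.98·e^(−0.0232·6/12) + 1.98·e^(−0.0232·7/12)
I = 1.9647 + 1.9572 + 1.9534 = 5.8753
F = (S − I)·e^(rT) = (118.94 − 5.8753) · e^(0.0232·8/12)
= 113.0647 · e^0.015467 = 113.0647 × 1.015587 = kr 114.83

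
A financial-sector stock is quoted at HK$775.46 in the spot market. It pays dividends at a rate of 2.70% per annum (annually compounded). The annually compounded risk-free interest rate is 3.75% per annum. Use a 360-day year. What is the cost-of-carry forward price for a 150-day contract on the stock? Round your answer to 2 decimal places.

F = S · (1+r)^T / (1+q)^T
= 775.46 × 1.015457 / 1.011163 = 775.46 × 1.004247
F = HK$778.75

HK$778.75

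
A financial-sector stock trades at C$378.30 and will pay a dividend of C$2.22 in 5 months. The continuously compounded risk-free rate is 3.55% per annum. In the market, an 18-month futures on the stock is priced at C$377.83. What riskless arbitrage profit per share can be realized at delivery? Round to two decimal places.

PV(dividends) I = 2.22·e^(−0.0355·5/12) = 2.1874
Fair futures F* = (S − I)·e^(rT) = (378.30 − 2.1874)·e^0.053250 = 376.1126 × 1.054693 = 396.6833
Market C$377.83 < fair 396.6833: forward underpriced → reverse cash-and-carry (short the stock, invest proceeds at r, pay the dividends, go long the forward).
Profit at T = |F_mkt − F*| = |377.83 − 396.6833| = C$18.85 per share

C$18.85 per share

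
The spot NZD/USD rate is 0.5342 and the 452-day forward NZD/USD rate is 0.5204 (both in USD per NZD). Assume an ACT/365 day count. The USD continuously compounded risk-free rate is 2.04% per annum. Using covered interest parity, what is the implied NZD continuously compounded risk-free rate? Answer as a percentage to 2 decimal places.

F = S·e^((r_USD − r_NZD)T) ⇒ r_NZD = r_USD − ln(F/S)/T
ln(0.5204/0.5342) = -0.026173; /(452/365) = -0.021135
r_NZD = 0.0204 + 0.021135 = 0.041535
r_NZD = 4.15%

4.15%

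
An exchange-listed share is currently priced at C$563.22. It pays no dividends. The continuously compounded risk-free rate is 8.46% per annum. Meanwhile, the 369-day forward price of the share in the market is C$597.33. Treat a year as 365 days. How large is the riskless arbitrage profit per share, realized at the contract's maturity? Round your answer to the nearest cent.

Fair forward: F* = S·e^(carry·T), with carry = r = 0.0846
F* = 563.22 · e^(0.0846 × 369/365) = 563.22 · e^0.085527 = 563.22 × 1.089291 = C$613.5105
Market C$597.33 < fair C$613.5105: forward underpriced → reverse cash-and-carry (short spot, go long the forward).
At maturity, profit = |F_mkt − F*| = |597.33 − 613.5105| = C$16.18 per share

C$16.18 per share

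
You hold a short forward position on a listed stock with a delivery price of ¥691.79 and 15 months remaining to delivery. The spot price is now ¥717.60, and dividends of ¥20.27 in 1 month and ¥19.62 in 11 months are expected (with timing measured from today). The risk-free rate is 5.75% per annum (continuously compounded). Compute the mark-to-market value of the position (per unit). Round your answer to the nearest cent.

-¥35.00

PV(remaining dividends) I = 20.27·e^(−0.0575·1/12) + 19.62·e^(−0.0575·11/12) = 38.7857
Current forward F = (S − I)·e^(rT) = (717.60 − 38.7857)·e^(0.0575·15/12) = 678.8143 × 1.074521 = 729.4002
Value (long) = (F − K)·e^(−rT) = (729.4002 − 691.79) × 0.930647 = 35.0018
Short position value = −(long value) = -¥35.00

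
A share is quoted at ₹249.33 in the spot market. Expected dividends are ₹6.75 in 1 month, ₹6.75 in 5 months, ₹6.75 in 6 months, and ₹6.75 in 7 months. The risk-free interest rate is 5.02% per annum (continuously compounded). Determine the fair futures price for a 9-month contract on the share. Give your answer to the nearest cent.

PV(dividends) I = 6.75·e^(−0.0502·1/12) + 6.75·e^(−0.0502·5/12) + 6.75·e^(−0.0502·6/12) + 6.75·e^(−0.0502·7/12)
I = 6.7218 + 6.6103 + 6.5827 + 6.5552 = 26.4700
F = (S − I)·e^(rT) = (249.33 − 26.4700) · e^(0.0502·9/12)
= 222.8600 · e^0.037650 = 222.8600 × 1.038368 = ₹231.41

₹231.41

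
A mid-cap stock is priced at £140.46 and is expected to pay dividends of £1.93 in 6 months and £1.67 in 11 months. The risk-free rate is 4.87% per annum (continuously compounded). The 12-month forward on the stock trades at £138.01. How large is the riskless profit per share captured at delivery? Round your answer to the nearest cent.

£5.81 per share

PV(dividends) I = 1.93·e^(−0.0487·6/12) + 1.67·e^(−0.0487·11/12) = 3.4807
Fair forward F* = (S − I)·e^(rT) = (140.46 − 3.4807)·e^0.048700 = 136.9793 × 1.049905 = 143.8153
Market £138.01 < fair 143.8153: forward underpriced → reverse cash-and-carry (short the stock, invest proceeds at r, pay the dividends, go long the forward).
Profit at T = |F_mkt − F*| = |138.01 − 143.8153| = £5.81 per share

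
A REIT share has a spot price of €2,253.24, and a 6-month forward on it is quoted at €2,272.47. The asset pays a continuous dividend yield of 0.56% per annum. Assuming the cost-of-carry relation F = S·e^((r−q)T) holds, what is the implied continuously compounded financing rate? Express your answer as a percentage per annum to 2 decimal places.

2.26%

From F = S·e^((r−q)T): (r − q) = ln(F/S)/T
ln(2272.47/2253.24) = ln(1.008534) = 0.008498
(r − q) = 0.008498 / (6/12) = 0.016996
r = ln(F/S)/T + q = 0.016996 + 0.0056 = 0.022596
r = 2.26%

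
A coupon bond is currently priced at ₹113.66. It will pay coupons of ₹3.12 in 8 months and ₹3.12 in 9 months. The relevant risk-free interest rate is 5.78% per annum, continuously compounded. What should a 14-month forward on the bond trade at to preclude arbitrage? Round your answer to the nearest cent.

PV(coupons) I = 3.12·e^(−0.0578·8/12) + 3.12·e^(−0.0578·9/12)
I = 3.0021 + 2.9876 = 5.9897
F = (S − I)·e^(rT) = (113.66 − 5.9897) · e^(0.0578·14/12)
= 107.6703 · e^0.067433 = 107.6703 × 1.069759 = ₹115.18

₹115.18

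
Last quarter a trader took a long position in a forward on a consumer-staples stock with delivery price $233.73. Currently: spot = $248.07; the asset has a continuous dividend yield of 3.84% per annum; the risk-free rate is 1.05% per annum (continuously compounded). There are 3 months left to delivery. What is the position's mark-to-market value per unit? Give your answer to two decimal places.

$12.58

Current fair forward for the remaining 3 months: F = S·e^((r − q)·T), (r − q) = 0.0105 − 0.0384 = -0.0279
F = 248.07 · e^(-0.0279 × 3/12) = 248.07 × 0.993049 = 246.3457
Value of long forward = (F − K)·e^(−rT) = (246.3457 − 233.73) · e^(−0.0105·3/12)
= 12.6157 × 0.997378 = 12.58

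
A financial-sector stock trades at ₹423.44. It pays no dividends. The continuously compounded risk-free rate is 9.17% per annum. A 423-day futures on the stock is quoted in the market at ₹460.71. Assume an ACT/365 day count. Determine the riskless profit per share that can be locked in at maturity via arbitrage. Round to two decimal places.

₹10.21 per share

Fair futures: F* = S·e^(carry·T), with carry = r = 0.0917
F* = 423.44 · e^(0.0917 × 423/365) = 423.44 · e^0.106272 = 423.44 × 1.112124 = ₹470.9178
Market ₹460.71 < fair ₹470.9178: forward underpriced → reverse cash-and-carry (short spot, go long the forward).
At maturity, profit = |F_mkt − F*| = |460.71 − 470.9178| = ₹10.21 per share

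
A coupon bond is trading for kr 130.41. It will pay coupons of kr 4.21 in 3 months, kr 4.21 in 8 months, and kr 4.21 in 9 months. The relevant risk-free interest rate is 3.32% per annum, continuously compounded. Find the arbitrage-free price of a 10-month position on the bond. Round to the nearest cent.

PV(coupons) I = 4.21·e^(−0.0332·3/12) + 4.21·e^(−0.0332·8/12) + 4.21·e^(−0.0332·9/12)
I = 4.1752 + 4.1178 + 4.1065 = 12.3995
F = (S − I)·e^(rT) = (130.41 − 12.3995) · e^(0.0332·10/12)
= 118.0105 · e^0.027667 = 118.0105 × 1.028053 = kr 121.32

kr 121.32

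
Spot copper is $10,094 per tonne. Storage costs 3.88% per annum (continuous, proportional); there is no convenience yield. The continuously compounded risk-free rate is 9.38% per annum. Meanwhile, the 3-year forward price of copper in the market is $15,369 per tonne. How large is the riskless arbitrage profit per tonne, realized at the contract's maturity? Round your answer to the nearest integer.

Fair forward: F* = S·e^(carry·T), with carry = (r + u) = 0.0938 + 0.0388 = 0.1326
F* = 10094 · e^(0.1326 × 3) = 10094 · e^0.397800 = 10094 × 1.488546 = $15025.3833
Market $15369 > fair $15025.3833: forward overpriced → cash-and-carry (buy spot, short the forward).
At maturity, profit = |F_mkt − F*| = |15369 − 15025.3833| = $344 per tonne

$344 per tonne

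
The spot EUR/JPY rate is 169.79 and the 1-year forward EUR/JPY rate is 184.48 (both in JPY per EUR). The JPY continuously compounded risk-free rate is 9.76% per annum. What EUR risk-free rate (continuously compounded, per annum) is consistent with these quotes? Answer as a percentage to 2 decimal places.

1.46%

F = S·e^((r_JPY − r_EUR)T) ⇒ r_EUR = r_JPY − ln(F/S)/T
ln(184.48/169.79) = 0.082979; /(1) = 0.082979
r_EUR = 0.0976 − 0.082979 = 0.014621
r_EUR = 1.46%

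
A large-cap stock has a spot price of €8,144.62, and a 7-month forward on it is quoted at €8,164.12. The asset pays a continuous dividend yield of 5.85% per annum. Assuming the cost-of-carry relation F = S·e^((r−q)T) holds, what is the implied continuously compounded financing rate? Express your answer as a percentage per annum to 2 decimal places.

6.26%

From F = S·e^((r−q)T): (r − q) = ln(F/S)/T
ln(8164.12/8144.62) = ln(1.002394) = 0.002391
(r − q) = 0.002391 / (7/12) = 0.004099
r = ln(F/S)/T + q = 0.004099 + 0.0585 = 0.062599
r = 6.26%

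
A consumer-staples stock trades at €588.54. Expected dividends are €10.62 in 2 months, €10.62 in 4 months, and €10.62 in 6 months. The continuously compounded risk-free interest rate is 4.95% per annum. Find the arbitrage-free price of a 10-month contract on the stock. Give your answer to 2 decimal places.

€580.67

PV(dividends) I = 10.62·e^(−0.0495·2/12) + 10.62·e^(−0.0495·4/12) + 10.62·e^(−0.0495·6/12)
I = 10.5327 + 10.4462 + 10.3604 = 31.3393
F = (S − I)·e^(rT) = (588.54 − 31.3393) · e^(0.0495·10/12)
= 557.2007 · e^0.041250 = 557.2007 × 1.042113 = €580.67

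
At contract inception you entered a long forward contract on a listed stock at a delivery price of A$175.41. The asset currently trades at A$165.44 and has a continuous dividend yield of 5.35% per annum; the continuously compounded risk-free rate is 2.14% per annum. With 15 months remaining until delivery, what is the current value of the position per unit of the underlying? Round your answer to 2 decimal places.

-A$16.04

Current fair forward for the remaining 15 months: F = S·e^((r − q)·T), (r − q) = 0.0214 − 0.0535 = -0.0321
F = 165.44 · e^(-0.0321 × 15/12) = 165.44 × 0.960669 = 158.9331
Value of long forward = (F − K)·e^(−rT) = (158.9331 − 175.41) · e^(−0.0214·15/12)
= -16.4769 × 0.973605 = -16.04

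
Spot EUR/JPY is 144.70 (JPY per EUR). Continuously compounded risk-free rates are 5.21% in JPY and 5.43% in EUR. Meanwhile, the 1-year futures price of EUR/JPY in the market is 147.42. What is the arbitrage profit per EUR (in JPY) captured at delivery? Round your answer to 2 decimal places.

Fair futures: F* = S·e^(carry·T), with carry = (r_JPY − r_EUR) = 0.0521 − 0.0543 = -0.0022
F* = 144.70 · e^(-0.0022 × 1) = 144.70 · e^-0.002200 = 144.70 × 0.997802 = 144.3819
Market 147.42 > fair 144.3819: forward overpriced → cash-and-carry (buy spot, short the forward).
At maturity, profit = |F_mkt − F*| = |147.42 − 144.3819| = 3.04 per EUR (in JPY)

3.04 per EUR (in JPY)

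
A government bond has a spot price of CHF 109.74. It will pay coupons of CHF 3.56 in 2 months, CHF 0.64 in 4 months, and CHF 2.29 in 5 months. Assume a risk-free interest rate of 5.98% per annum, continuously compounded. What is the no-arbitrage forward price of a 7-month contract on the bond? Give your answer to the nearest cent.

CHF 107.02

PV(coupons) I = 3.56·e^(−0.0598·2/12) + 0.64·e^(−0.0598·4/12) + 2.29·e^(−0.0598·5/12)
I = 3.5247 + 0.6274 + 2.2336 = 6.3857
F = (S − I)·e^(rT) = (109.74 − 6.3857) · e^(0.0598·7/12)
= 103.3543 · e^0.034883 = 103.3543 × 1.035499 = CHF 107.02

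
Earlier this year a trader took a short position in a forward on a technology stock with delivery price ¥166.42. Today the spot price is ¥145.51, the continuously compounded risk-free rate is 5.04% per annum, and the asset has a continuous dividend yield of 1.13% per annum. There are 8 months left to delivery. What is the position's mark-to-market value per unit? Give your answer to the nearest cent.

¥16.50

Current fair forward for the remaining 8 months: F = S·e^((r − q)·T), (r − q) = 0.0504 − 0.0113 = 0.0391
F = 145.51 · e^(0.0391 × 8/12) = 145.51 × 1.026409 = 149.3528
Value of long forward = (F − K)·e^(−rT) = (149.3528 − 166.42) · e^(−0.0504·8/12)
= -17.0672 × 0.966958 = -16.50
Short position value = −(long value) = ¥16.50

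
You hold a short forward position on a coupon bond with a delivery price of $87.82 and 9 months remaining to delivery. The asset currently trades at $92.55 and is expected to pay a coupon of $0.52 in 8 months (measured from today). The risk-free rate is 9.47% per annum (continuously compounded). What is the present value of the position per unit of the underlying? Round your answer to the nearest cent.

PV(remaining coupons) I = 0.52·e^(−0.0947·8/12) = 0.4882
Current forward F = (S − I)·e^(rT) = (92.55 − 0.4882)·e^(0.0947·9/12) = 92.0618 × 1.073608 = 98.8383
Value (long) = (F − K)·e^(−rT) = (98.8383 − 87.82) × 0.931439 = 10.2629
Short position value = −(long value) = -$10.26

-$10.26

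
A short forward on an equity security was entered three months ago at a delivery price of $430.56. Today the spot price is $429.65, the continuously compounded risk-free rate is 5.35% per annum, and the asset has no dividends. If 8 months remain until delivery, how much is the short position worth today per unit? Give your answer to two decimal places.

-$14.18

Current fair forward for the remaining 8 months: F = S·e^(r·T), r = 0.0535
F = 429.65 · e^(0.0535 × 8/12) = 429.65 × 1.036310 = 445.2506
Value of long forward = (F − K)·e^(−rT) = (445.2506 − 430.56) · e^(−0.0535·8/12)
= 14.6906 × 0.964962 = 14.18
Short position value = −(long value) = -$14.18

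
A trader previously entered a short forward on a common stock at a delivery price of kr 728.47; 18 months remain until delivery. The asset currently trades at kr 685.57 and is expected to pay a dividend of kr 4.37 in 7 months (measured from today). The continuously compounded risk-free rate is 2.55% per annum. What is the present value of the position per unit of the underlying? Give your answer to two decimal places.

kr 19.87

PV(remaining dividends) I = 4.37·e^(−0.0255·7/12) = 4.3055
Current forward F = (S − I)·e^(rT) = (685.57 − 4.3055)·e^(0.0255·18/12) = 681.2645 × 1.038991 = 707.8277
Value (long) = (F − K)·e^(−rT) = (707.8277 − 728.47) × 0.962472 = -19.8676
Short position value = −(long value) = kr 19.87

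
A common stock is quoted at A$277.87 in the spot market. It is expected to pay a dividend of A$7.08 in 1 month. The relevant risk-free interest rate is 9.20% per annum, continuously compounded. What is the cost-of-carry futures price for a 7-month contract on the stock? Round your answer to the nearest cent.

PV(dividends) I = 7.08·e^(−0.0920·1/12)
I = 7.0259
F = (S − I)·e^(rT) = (277.87 − 7.0259) · e^(0.0920·7/12)
= 270.8441 · e^0.053667 = 270.8441 × 1.055133 = A$285.78

A$285.78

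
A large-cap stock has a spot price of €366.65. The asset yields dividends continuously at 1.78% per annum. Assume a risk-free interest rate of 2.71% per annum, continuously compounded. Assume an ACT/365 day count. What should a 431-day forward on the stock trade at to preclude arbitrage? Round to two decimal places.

€370.70

F = S·e^((r − q)T) = 366.65 · e^((0.0271 − 0.0178) × 431/365)
= 366.65 · e^0.010982 = 366.65 × 1.011043
F = €370.70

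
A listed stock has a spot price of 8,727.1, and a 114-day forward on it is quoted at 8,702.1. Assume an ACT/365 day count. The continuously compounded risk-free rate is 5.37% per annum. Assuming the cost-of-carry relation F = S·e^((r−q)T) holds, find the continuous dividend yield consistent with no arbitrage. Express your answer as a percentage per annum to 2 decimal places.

6.29%

From F = S·e^((r−q)T): (r − q) = ln(F/S)/T
ln(8702.1/8727.1) = ln(0.997135) = -0.002869
(r − q) = -0.002869 / (114/365) = -0.009186
q = r − ln(F/S)/T = 0.0537 + 0.009186 = 0.062886
q = 6.29%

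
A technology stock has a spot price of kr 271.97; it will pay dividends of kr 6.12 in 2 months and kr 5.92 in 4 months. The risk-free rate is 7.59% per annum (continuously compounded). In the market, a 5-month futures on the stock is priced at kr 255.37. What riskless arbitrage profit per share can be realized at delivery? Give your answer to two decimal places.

PV(dividends) I = 6.12·e^(−0.0759·2/12) + 5.92·e^(−0.0759·4/12) = 11.8152
Fair futures F* = (S − I)·e^(rT) = (271.97 − 11.8152)·e^0.031625 = 260.1548 × 1.032130 = 268.5136
Market kr 255.37 < fair 268.5136: forward underpriced → reverse cash-and-carry (short the stock, invest proceeds at r, pay the dividends, go long the forward).
Profit at T = |F_mkt − F*| = |255.37 − 268.5136| = kr 13.14 per share

kr 13.14 per share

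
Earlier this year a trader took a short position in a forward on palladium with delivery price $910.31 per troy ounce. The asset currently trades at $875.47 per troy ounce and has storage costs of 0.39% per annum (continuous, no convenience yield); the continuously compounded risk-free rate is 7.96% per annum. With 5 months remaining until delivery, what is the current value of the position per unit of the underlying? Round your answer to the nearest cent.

Current fair forward for the remaining 5 months: F = S·e^((r + u)·T), (r + u) = 0.0796 + 0.0039 = 0.0835
F = 875.47 · e^(0.0835 × 5/12) = 875.47 × 1.035404 = 906.4651
Value of long forward = (F − K)·e^(−rT) = (906.4651 − 910.31) · e^(−0.0796·5/12)
= -3.8449 × 0.967377 = -3.72
Short position value = −(long value) = $3.72

$3.72 per troy ounce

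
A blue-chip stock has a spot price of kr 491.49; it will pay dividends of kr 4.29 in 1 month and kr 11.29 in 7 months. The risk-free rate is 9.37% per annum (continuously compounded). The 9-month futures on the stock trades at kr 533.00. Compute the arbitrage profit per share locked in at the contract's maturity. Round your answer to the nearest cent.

kr 21.76 per share

PV(dividends) I = 4.29·e^(−0.0937·1/12) + 11.29·e^(−0.0937·7/12) = 14.9461
Fair futures F* = (S − I)·e^(rT) = (491.49 − 14.9461)·e^0.070275 = 476.5439 × 1.072803 = 511.2377
Market kr 533.00 > fair 511.2377: forward overpriced → cash-and-carry (borrow at r, buy the stock and collect the dividends, short the forward).
Profit at T = |F_mkt − F*| = |533.00 − 511.2377| = kr 21.76 per share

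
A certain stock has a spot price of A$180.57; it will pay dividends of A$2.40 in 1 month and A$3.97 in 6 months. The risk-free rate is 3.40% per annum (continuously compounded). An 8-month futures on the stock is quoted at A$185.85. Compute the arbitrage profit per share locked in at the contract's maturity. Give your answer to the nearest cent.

PV(dividends) I = 2.40·e^(−0.0340·1/12) + 3.97·e^(−0.0340·6/12) = 6.2963
Fair futures F* = (S − I)·e^(rT) = (180.57 − 6.2963)·e^0.022667 = 174.2737 × 1.022926 = 178.2691
Market A$185.85 > fair 178.2691: forward overpriced → cash-and-carry (borrow at r, buy the stock and collect the dividends, short the forward).
Profit at T = |F_mkt − F*| = |185.85 − 178.2691| = A$7.58 per share

A$7.58 per share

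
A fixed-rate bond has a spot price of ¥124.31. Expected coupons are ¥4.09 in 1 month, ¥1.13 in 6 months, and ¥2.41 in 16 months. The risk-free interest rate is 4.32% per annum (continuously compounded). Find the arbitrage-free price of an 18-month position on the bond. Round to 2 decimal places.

PV(coupons) I = 4.09·e^(−0.0432·1/12) + 1.13·e^(−0.0432·6/12) + 2.41·e^(−0.0432·16/12)
I = 4.0753 + 1.1059 + 2.2751 = 7.4563
F = (S − I)·e^(rT) = (124.31 − 7.4563) · e^(0.0432·18/12)
= 116.8537 · e^0.064800 = 116.8537 × 1.066946 = ¥124.68

¥124.68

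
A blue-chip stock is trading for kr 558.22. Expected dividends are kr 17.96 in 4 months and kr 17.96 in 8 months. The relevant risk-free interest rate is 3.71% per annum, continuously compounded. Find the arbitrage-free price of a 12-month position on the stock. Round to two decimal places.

kr 542.73

PV(dividends) I = 17.96·e^(−0.0371·4/12) + 17.96·e^(−0.0371·8/12)
I = 17.7393 + 17.5212 = 35.2605
F = (S − I)·e^(rT) = (558.22 − 35.2605) · e^(0.0371·12/12)
= 522.9595 · e^0.037100 = 522.9595 × 1.037797 = kr 542.73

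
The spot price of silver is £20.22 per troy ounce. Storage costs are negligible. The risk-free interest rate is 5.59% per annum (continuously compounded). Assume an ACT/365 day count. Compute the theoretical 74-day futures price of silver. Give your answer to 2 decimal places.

F = S·e^(rT) = 20.22 · e^(0.0559 × 74/365) = 20.22 · e^0.011333
= 20.22 × 1.011397 = £20.45 per troy ounce

£20.45 per troy ounce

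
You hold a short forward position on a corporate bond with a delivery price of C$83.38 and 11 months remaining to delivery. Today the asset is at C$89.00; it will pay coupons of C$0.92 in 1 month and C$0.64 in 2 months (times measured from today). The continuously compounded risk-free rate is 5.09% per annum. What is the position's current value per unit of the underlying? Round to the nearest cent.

-C$7.87

PV(remaining coupons) I = 0.92·e^(−0.0509·1/12) + 0.64·e^(−0.0509·2/12) = 1.5507
Current forward F = (S − I)·e^(rT) = (89.00 − 1.5507)·e^(0.0509·11/12) = 87.4493 × 1.047764 = 91.6262
Value (long) = (F − K)·e^(−rT) = (91.6262 − 83.38) × 0.954413 = 7.8703
Short position value = −(long value) = -C$7.87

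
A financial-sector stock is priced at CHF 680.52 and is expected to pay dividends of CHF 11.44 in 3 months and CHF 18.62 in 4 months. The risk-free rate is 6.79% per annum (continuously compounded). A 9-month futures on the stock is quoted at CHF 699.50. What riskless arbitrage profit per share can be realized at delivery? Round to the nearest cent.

CHF 14.42 per share

PV(dividends) I = 11.44·e^(−0.0679·3/12) + 18.62·e^(−0.0679·4/12) = 29.4507
Fair futures F* = (S − I)·e^(rT) = (680.52 − 29.4507)·e^0.050925 = 651.0693 × 1.052244 = 685.0838
Market CHF 699.50 > fair 685.0838: forward overpriced → cash-and-carry (borrow at r, buy the stock and collect the dividends, short the forward).
Profit at T = |F_mkt − F*| = |699.50 − 685.0838| = CHF 14.42 per share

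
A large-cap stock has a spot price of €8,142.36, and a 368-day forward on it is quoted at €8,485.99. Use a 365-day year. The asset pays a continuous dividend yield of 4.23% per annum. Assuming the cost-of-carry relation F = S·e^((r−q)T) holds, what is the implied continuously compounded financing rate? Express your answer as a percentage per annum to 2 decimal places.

8.33%

From F = S·e^((r−q)T): (r − q) = ln(F/S)/T
ln(8485.99/8142.36) = ln(1.042203) = 0.041337
(r − q) = 0.041337 / (368/365) = 0.041000
r = ln(F/S)/T + q = 0.041000 + 0.0423 = 0.083300
r = 8.33%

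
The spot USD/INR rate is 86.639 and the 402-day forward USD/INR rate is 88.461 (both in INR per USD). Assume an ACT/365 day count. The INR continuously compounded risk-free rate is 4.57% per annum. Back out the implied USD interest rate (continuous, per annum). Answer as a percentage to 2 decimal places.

F = S·e^((r_INR − r_USD)T) ⇒ r_USD = r_INR − ln(F/S)/T
ln(88.461/86.639) = 0.020812; /(402/365) = 0.018896
r_USD = 0.0457 − 0.018896 = 0.026804
r_USD = 2.68%

2.68%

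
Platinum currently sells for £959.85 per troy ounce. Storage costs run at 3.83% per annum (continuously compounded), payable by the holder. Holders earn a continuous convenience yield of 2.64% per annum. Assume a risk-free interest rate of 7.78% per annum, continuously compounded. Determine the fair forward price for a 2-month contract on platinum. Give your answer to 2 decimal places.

Net carry = r + u − y = 0.0778 + 0.0383 − 0.0264 = 0.0897
F = S·e^((r+u−y)T) = 959.85 · e^(0.0897 × 2/12) = 959.85 · e^0.014950
= 959.85 × 1.015062 = £974.31 per troy ounce

£974.31 per troy ounce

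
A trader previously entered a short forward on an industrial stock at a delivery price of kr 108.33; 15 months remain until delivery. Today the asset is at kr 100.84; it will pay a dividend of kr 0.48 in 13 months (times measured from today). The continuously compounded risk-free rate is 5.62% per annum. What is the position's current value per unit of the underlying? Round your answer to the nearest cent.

kr 0.59

PV(remaining dividends) I = 0.48·e^(−0.0562·13/12) = 0.4516
Current forward F = (S − I)·e^(rT) = (100.84 − 0.4516)·e^(0.0562·15/12) = 100.3884 × 1.072776 = 107.6943
Value (long) = (F − K)·e^(−rT) = (107.6943 − 108.33) × 0.932161 = -0.5926
Short position value = −(long value) = kr 0.59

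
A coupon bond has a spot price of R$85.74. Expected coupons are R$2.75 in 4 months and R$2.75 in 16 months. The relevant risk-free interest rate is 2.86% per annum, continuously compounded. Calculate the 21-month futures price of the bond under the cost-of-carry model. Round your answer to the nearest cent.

PV(coupons) I = 2.75·e^(−0.0286·4/12) + 2.75·e^(−0.0286·16/12)
I = 2.7239 + 2.6471 = 5.3710
F = (S − I)·e^(rT) = (85.74 − 5.3710) · e^(0.0286·21/12)
= 80.3690 · e^0.050050 = 80.3690 × 1.051324 = R$84.49

R$84.49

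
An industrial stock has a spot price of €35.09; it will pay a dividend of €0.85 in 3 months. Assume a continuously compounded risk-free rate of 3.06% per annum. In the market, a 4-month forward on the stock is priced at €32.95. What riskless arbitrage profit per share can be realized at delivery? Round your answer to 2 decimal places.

PV(dividends) I = 0.85·e^(−0.0306·3/12) = 0.8435
Fair forward F* = (S − I)·e^(rT) = (35.09 − 0.8435)·e^0.010200 = 34.2465 × 1.010252 = 34.5976
Market €32.95 < fair 34.5976: forward underpriced → reverse cash-and-carry (short the stock, invest proceeds at r, pay the dividends, go long the forward).
Profit at T = |F_mkt − F*| = |32.95 − 34.5976| = €1.65 per share

€1.65 per share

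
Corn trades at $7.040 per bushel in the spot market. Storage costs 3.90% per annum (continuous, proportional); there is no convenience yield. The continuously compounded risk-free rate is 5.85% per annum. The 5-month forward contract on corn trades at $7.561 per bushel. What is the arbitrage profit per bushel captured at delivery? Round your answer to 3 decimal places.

$0.229 per bushel

Fair forward: F* = S·e^(carry·T), with carry = (r + u) = 0.0585 + 0.0390 = 0.0975
F* = 7.040 · e^(0.0975 × 5/12) = 7.040 · e^0.040625 = 7.040 × 1.041461 = $7.3319
Market $7.561 > fair $7.3319: forward overpriced → cash-and-carry (buy spot, short the forward).
At maturity, profit = |F_mkt − F*| = |7.561 − 7.3319| = $0.229 per bushel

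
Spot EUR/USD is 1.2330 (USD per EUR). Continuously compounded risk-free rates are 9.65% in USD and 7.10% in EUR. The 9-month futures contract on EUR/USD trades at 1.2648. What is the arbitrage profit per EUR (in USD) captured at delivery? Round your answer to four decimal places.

0.0080 per EUR (in USD)

Fair futures: F* = S·e^(carry·T), with carry = (r_USD − r_EUR) = 0.0965 − 0.0710 = 0.0255
F* = 1.2330 · e^(0.0255 × 9/12) = 1.2330 · e^0.019125 = 1.2330 × 1.019309 = 1.2568
Market 1.2648 > fair 1.2568: forward overpriced → cash-and-carry (buy spot, short the forward).
At maturity, profit = |F_mkt − F*| = |1.2648 − 1.2568| = 0.0080 per EUR (in USD)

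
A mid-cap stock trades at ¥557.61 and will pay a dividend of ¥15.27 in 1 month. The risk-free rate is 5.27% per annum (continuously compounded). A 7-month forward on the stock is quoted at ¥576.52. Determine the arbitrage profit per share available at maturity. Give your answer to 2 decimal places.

¥17.18 per share

PV(dividends) I = 15.27·e^(−0.0527·1/12) = 15.2031
Fair forward F* = (S − I)·e^(rT) = (557.61 − 15.2031)·e^0.030742 = 542.4069 × 1.031219 = 559.3403
Market ¥576.52 > fair 559.3403: forward overpriced → cash-and-carry (borrow at r, buy the stock and collect the dividends, short the forward).
Profit at T = |F_mkt − F*| = |576.52 − 559.3403| = ¥17.18 per share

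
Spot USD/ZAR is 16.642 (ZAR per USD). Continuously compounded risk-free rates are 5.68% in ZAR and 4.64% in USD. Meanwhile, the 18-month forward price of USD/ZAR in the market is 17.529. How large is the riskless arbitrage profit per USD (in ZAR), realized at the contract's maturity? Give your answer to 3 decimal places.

0.625 per USD (in ZAR)

Fair forward: F* = S·e^(carry·T), with carry = (r_ZAR − r_USD) = 0.0568 − 0.0464 = 0.0104
F* = 16.642 · e^(0.0104 × 18/12) = 16.642 · e^0.015600 = 16.642 × 1.015722 = 16.9036
Market 17.529 > fair 16.9036: forward overpriced → cash-and-carry (buy spot, short the forward).
At maturity, profit = |F_mkt − F*| = |17.529 − 16.9036| = 0.625 per USD (in ZAR)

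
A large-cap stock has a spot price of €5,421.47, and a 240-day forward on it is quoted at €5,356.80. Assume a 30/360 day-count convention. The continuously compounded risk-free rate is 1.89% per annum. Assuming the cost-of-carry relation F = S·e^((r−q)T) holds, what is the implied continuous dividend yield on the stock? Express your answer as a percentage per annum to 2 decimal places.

From F = S·e^((r−q)T): (r − q) = ln(F/S)/T
ln(5356.80/5421.47) = ln(0.988072) = -0.012000
(r − q) = -0.012000 / (240/360) = -0.018000
q = r − ln(F/S)/T = 0.0189 + 0.018000 = 0.036900
q = 3.69%

3.69%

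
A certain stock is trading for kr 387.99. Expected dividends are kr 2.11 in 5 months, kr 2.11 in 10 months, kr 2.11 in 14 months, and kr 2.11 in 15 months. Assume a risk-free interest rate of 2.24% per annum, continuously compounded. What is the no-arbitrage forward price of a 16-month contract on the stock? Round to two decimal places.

PV(dividends) I = 2.11·e^(−0.0224·5/12) + 2.11·e^(−0.0224·10/12) + 2.11·e^(−0.0224·14/12) + 2.11·e^(−0.0224·15/12)
I = 2.0904 + 2.0710 + 2.0556 + 2.0517 = 8.2687
F = (S − I)·e^(rT) = (387.99 − 8.2687) · e^(0.0224·16/12)
= 379.7213 · e^0.029867 = 379.7213 × 1.030317 = kr 391.23

kr 391.23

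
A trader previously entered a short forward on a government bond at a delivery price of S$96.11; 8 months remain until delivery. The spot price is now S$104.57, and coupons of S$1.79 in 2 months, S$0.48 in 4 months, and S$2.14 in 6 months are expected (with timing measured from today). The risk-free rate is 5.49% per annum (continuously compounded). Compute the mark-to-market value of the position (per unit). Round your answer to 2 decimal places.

PV(remaining coupons) I = 1.79·e^(−0.0549·2/12) + 0.48·e^(−0.0549·4/12) + 2.14·e^(−0.0549·6/12) = 4.3270
Current forward F = (S − I)·e^(rT) = (104.57 − 4.3270)·e^(0.0549·8/12) = 100.2430 × 1.037278 = 103.9799
Value (long) = (F − K)·e^(−rT) = (103.9799 − 96.11) × 0.964062 = 7.5871
Short position value = −(long value) = -S$7.59

-S$7.59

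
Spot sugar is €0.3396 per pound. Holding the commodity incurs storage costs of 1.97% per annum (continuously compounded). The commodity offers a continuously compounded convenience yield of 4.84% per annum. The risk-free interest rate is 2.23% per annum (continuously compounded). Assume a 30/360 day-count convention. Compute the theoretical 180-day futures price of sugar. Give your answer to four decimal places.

Net carry = r + u − y = 0.0223 + 0.0197 − 0.0484 = -0.0064
F = S·e^((r+u−y)T) = 0.3396 · e^(-0.0064 × 180/360) = 0.3396 · e^-0.003200
= 0.3396 × 0.996805 = €0.3385 per pound

€0.3385 per pound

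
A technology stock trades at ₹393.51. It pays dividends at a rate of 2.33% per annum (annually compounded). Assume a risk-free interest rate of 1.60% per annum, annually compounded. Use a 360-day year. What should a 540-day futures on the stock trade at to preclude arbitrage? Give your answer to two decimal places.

F = S · (1+r)^T / (1+q)^T
= 393.51 × 1.024096 / 1.035153 = 393.51 × 0.989318
F = ₹389.31

₹389.31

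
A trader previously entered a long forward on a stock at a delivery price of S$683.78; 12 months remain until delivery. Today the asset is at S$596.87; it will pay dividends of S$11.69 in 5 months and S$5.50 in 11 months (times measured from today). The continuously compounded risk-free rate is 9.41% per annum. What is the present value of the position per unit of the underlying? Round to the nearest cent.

-S$41.79

PV(remaining dividends) I = 11.69·e^(−0.0941·5/12) + 5.50·e^(−0.0941·11/12) = 16.2860
Current forward F = (S − I)·e^(rT) = (596.87 − 16.2860)·e^(0.0941·12/12) = 580.5840 × 1.098670 = 637.8702
Value (long) = (F − K)·e^(−rT) = (637.8702 − 683.78) × 0.910192 = -41.7867
Value = -S$41.79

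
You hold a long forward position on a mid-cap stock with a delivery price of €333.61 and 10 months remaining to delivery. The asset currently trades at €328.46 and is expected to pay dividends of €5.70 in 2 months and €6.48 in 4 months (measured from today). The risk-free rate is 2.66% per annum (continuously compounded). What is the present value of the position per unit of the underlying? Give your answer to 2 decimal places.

PV(remaining dividends) I = 5.70·e^(−0.0266·2/12) + 6.48·e^(−0.0266·4/12) = 12.0976
Current forward F = (S − I)·e^(rT) = (328.46 − 12.0976)·e^(0.0266·10/12) = 316.3624 × 1.022414 = 323.4533
Value (long) = (F − K)·e^(−rT) = (323.4533 − 333.61) × 0.978077 = -9.9340
Value = -€9.93

-€9.93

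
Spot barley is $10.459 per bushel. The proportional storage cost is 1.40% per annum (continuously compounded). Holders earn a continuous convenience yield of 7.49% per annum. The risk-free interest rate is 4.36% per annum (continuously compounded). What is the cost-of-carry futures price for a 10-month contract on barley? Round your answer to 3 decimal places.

$10.309 per bushel

Net carry = r + u − y = 0.0436 + 0.0140 − 0.0749 = -0.0173
F = S·e^((r+u−y)T) = 10.459 · e^(-0.0173 × 10/12) = 10.459 · e^-0.014417
= 10.459 × 0.985686 = $10.309 per bushel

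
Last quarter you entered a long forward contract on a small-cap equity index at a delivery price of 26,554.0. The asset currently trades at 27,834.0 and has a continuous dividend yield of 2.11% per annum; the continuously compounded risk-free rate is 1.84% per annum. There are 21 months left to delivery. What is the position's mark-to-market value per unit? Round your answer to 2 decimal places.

1112.39

Current fair forward for the remaining 21 months: F = S·e^((r − q)·T), (r − q) = 0.0184 − 0.0211 = -0.0027
F = 27834.0 · e^(-0.0027 × 21/12) = 27834.0 × 0.99528615 = 27702.7947
Value of long forward = (F − K)·e^(−rT) = (27702.7947 − 26554.0) · e^(−0.0184·21/12)
= 1148.7947 × 0.96831290 = 1112.39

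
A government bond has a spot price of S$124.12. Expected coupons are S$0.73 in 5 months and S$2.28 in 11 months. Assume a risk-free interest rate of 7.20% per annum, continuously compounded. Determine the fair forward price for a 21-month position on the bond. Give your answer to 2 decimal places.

PV(coupons) I = 0.73·e^(−0.0720·5/12) + 2.28·e^(−0.0720·11/12)
I = 0.7084 + 2.1344 = 2.8428
F = (S − I)·e^(rT) = (124.12 − 2.8428) · e^(0.0720·21/12)
= 121.2772 · e^0.126000 = 121.2772 × 1.134282 = S$137.56

S$137.56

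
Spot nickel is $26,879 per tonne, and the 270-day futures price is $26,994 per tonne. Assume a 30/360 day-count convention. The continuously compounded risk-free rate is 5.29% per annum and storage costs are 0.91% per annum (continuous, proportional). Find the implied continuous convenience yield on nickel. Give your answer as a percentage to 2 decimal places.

F = S·e^((r+u−y)T) ⇒ (r+u−y) = ln(F/S)/T
ln(26994/26879) = 0.004269; /T ⇒ 0.005692
y = r + u − ln(F/S)/T = 0.0529 + 0.0091 − 0.005692 = 0.056308
y = 5.63%

5.63%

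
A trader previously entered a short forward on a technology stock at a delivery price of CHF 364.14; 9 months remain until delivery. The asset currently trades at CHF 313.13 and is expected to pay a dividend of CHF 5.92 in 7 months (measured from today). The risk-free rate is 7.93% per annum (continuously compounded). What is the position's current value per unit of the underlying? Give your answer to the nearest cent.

PV(remaining dividends) I = 5.92·e^(−0.0793·7/12) = 5.6524
Current forward F = (S − I)·e^(rT) = (313.13 − 5.6524)·e^(0.0793·9/12) = 307.4776 × 1.061279 = 326.3195
Value (long) = (F − K)·e^(−rT) = (326.3195 − 364.14) × 0.942259 = -35.6367
Short position value = −(long value) = CHF 35.64

CHF 35.64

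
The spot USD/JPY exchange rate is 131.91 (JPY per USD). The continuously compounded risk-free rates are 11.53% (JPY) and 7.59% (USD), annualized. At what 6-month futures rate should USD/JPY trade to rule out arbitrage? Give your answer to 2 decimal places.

134.53

F = S·e^((r_JPY − r_USD)T) = 131.91 · e^((0.1153 − 0.0759) × 6/12)
= 131.91 · e^0.019700 = 131.91 × 1.019895
F = 134.53 JPY per USD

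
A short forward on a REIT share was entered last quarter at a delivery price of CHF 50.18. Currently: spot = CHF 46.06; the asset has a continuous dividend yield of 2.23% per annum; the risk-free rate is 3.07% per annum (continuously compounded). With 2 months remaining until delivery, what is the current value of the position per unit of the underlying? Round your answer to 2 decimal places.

CHF 4.03

Current fair forward for the remaining 2 months: F = S·e^((r − q)·T), (r − q) = 0.0307 − 0.0223 = 0.0084
F = 46.06 · e^(0.0084 × 2/12) = 46.06 × 1.001401 = 46.1245
Value of long forward = (F − K)·e^(−rT) = (46.1245 − 50.18) · e^(−0.0307·2/12)
= -4.0555 × 0.994896 = -4.03
Short position value = −(long value) = CHF 4.03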